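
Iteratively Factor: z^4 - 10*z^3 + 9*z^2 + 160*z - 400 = (z - 5)*(z^3 - 5*z^2 - 16*z + 80) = (z - 5)*(z + 4)*(z^2 - 9*z + 20) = (z - 5)*(z - 4)*(z + 4)*(z - 5)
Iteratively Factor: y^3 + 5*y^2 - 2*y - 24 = (y + 3)*(y^2 + 2*y - 8) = (y + 3)*(y + 4)*(y - 2)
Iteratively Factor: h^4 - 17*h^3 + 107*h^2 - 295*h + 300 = (h - 3)*(h^3 - 14*h^2 + 65*h - 100) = (h - 4)*(h - 3)*(h^2 - 10*h + 25) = (h - 5)*(h - 4)*(h - 3)*(h - 5)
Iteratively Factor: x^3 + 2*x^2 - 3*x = (x - 1)*(x^2 + 3*x) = (x - 1)*(x + 3)*(x)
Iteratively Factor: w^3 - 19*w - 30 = (w + 3)*(w^2 - 3*w - 10) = (w + 2)*(w + 3)*(w - 5)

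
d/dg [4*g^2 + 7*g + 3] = 8*g + 7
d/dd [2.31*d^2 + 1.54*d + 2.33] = 4.62*d + 1.54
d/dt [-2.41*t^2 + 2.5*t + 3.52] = 2.5 - 4.82*t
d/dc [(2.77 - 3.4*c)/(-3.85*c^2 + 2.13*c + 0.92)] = (-13.09*c^2 + 21.329*c - 9.0281)/(14.8225*c^4 - 16.401*c^3 - 2.5471*c^2 + 3.9192*c + 0.8464)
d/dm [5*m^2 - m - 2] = 10*m - 1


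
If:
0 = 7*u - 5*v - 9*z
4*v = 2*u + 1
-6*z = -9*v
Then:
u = -37/18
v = -7/9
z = -7/6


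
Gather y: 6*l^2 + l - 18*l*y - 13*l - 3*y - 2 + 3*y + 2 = 6*l^2 - 18*l*y - 12*l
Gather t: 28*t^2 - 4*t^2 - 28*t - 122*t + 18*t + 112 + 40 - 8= 24*t^2 - 132*t + 144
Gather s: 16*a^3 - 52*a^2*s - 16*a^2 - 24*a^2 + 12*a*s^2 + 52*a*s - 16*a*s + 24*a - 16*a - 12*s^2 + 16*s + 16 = 16*a^3 - 40*a^2 + 8*a + s^2*(12*a - 12) + s*(-52*a^2 + 36*a + 16) + 16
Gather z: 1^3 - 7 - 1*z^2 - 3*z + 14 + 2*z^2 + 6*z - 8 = z^2 + 3*z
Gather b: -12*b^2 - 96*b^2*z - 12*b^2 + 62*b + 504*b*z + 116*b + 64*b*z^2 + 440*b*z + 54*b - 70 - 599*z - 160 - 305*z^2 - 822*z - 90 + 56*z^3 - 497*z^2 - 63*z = b^2*(-96*z - 24) + b*(64*z^2 + 944*z + 232) + 56*z^3 - 802*z^2 - 1484*z - 320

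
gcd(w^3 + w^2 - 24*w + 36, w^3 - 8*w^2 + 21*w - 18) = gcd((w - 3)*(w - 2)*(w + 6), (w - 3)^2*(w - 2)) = w^2 - 5*w + 6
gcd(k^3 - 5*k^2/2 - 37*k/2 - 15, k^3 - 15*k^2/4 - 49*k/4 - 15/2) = k^2 - 5*k - 6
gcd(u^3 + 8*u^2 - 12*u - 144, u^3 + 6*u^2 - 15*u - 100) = u - 4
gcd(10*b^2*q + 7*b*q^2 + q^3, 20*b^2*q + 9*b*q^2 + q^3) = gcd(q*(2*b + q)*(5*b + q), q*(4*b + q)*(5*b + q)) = 5*b*q + q^2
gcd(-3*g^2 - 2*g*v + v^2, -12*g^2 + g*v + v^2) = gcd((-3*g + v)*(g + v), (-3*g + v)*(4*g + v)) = -3*g + v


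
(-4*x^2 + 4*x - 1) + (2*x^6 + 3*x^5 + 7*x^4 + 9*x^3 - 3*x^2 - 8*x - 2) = 2*x^6 + 3*x^5 + 7*x^4 + 9*x^3 - 7*x^2 - 4*x - 3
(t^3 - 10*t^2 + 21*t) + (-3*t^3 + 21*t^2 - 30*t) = -2*t^3 + 11*t^2 - 9*t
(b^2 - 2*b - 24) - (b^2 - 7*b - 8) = 5*b - 16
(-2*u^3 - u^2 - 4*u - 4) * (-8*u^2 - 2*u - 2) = 16*u^5 + 12*u^4 + 38*u^3 + 42*u^2 + 16*u + 8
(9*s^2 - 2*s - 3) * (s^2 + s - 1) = 9*s^4 + 7*s^3 - 14*s^2 - s + 3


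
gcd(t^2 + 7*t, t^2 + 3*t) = t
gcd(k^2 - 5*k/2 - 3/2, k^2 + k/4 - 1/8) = k + 1/2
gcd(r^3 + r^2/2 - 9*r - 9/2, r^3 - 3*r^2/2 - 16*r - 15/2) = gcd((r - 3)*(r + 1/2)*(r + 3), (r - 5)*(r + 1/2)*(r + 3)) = r^2 + 7*r/2 + 3/2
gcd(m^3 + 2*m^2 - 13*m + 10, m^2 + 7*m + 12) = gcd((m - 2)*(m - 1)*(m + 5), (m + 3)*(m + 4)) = 1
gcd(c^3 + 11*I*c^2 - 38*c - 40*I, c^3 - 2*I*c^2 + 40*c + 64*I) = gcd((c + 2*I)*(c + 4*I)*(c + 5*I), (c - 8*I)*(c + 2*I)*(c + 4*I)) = c^2 + 6*I*c - 8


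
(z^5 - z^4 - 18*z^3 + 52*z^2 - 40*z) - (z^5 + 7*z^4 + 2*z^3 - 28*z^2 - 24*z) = -8*z^4 - 20*z^3 + 80*z^2 - 16*z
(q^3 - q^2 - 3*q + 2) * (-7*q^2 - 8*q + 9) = -7*q^5 - q^4 + 38*q^3 + q^2 - 43*q + 18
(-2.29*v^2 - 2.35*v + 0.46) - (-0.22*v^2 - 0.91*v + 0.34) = -2.07*v^2 - 1.44*v + 0.12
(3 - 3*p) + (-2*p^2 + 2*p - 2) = -2*p^2 - p + 1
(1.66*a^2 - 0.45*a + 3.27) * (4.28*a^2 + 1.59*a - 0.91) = 7.1048*a^4 + 0.7134*a^3 + 11.7695*a^2 + 5.6088*a - 2.9757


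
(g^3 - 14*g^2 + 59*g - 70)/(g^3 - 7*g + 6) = (g^2 - 12*g + 35)/(g^2 + 2*g - 3)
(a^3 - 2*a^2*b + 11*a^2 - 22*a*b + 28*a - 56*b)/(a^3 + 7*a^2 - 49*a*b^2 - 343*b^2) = (a^2 - 2*a*b + 4*a - 8*b)/(a^2 - 49*b^2)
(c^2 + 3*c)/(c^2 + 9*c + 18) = c/(c + 6)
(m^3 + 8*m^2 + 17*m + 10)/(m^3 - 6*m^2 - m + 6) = (m^2 + 7*m + 10)/(m^2 - 7*m + 6)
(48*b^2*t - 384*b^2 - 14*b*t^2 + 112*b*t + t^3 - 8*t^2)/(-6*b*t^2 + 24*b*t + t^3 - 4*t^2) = (-8*b*t + 64*b + t^2 - 8*t)/(t*(t - 4))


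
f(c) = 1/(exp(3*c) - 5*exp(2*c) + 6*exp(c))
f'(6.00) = 0.00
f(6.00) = 0.00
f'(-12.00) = -27125.80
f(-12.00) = 27125.94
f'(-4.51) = -15.15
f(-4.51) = 15.29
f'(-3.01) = -3.38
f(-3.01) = 3.52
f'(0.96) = -2.35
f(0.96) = -1.61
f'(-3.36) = -4.80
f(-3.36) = 4.94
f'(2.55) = -0.00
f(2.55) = 0.00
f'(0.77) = 41.21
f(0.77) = -3.45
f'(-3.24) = -4.25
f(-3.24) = 4.40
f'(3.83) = -0.00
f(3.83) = 0.00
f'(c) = (-3*exp(3*c) + 10*exp(2*c) - 6*exp(c))/(exp(3*c) - 5*exp(2*c) + 6*exp(c))^2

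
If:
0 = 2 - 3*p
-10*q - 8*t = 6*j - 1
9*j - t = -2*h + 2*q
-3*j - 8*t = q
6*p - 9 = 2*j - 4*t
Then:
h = 123/16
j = -91/60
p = 2/3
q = 37/60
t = 59/120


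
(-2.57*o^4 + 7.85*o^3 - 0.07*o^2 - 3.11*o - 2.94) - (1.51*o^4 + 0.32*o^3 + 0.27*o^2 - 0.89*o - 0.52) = -4.08*o^4 + 7.53*o^3 - 0.34*o^2 - 2.22*o - 2.42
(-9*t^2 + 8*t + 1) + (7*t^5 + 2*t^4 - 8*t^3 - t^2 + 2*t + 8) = 7*t^5 + 2*t^4 - 8*t^3 - 10*t^2 + 10*t + 9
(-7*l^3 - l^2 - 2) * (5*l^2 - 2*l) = -35*l^5 + 9*l^4 + 2*l^3 - 10*l^2 + 4*l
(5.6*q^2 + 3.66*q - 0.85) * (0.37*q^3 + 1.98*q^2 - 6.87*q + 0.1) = 2.072*q^5 + 12.4422*q^4 - 31.5397*q^3 - 26.2672*q^2 + 6.2055*q - 0.085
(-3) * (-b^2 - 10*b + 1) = 3*b^2 + 30*b - 3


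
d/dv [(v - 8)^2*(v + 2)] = (v - 8)*(3*v - 4)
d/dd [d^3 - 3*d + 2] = 3*d^2 - 3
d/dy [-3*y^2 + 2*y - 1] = 2 - 6*y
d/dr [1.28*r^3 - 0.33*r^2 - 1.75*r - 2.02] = 3.84*r^2 - 0.66*r - 1.75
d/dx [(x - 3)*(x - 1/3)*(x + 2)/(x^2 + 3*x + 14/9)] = 3*(27*x^4 + 162*x^3 + 171*x^2 - 220*x - 400)/(81*x^4 + 486*x^3 + 981*x^2 + 756*x + 196)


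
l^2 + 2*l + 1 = (l + 1)^2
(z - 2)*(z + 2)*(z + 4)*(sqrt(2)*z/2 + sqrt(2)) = sqrt(2)*z^4/2 + 3*sqrt(2)*z^3 + 2*sqrt(2)*z^2 - 12*sqrt(2)*z - 16*sqrt(2)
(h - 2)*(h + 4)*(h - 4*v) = h^3 - 4*h^2*v + 2*h^2 - 8*h*v - 8*h + 32*v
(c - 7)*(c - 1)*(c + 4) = c^3 - 4*c^2 - 25*c + 28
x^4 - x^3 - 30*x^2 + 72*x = x*(x - 4)*(x - 3)*(x + 6)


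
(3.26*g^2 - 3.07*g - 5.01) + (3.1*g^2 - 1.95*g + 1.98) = 6.36*g^2 - 5.02*g - 3.03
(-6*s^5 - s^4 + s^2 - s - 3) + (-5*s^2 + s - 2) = -6*s^5 - s^4 - 4*s^2 - 5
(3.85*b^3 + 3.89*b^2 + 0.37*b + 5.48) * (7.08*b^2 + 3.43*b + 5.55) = 27.258*b^5 + 40.7467*b^4 + 37.3298*b^3 + 61.657*b^2 + 20.8499*b + 30.414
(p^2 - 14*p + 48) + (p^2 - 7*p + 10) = 2*p^2 - 21*p + 58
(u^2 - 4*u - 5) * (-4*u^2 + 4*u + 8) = -4*u^4 + 20*u^3 + 12*u^2 - 52*u - 40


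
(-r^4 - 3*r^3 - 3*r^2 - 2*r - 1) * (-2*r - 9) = 2*r^5 + 15*r^4 + 33*r^3 + 31*r^2 + 20*r + 9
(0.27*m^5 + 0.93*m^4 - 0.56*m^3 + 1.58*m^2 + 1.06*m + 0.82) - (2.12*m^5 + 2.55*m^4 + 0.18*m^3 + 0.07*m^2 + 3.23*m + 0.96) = -1.85*m^5 - 1.62*m^4 - 0.74*m^3 + 1.51*m^2 - 2.17*m - 0.14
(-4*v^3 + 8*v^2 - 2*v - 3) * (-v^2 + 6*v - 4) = 4*v^5 - 32*v^4 + 66*v^3 - 41*v^2 - 10*v + 12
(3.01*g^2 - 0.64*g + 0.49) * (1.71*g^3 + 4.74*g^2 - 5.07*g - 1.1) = 5.1471*g^5 + 13.173*g^4 - 17.4564*g^3 + 2.2564*g^2 - 1.7803*g - 0.539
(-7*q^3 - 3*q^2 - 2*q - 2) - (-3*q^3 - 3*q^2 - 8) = -4*q^3 - 2*q + 6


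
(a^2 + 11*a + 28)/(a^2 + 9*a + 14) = (a + 4)/(a + 2)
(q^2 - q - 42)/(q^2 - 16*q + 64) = (q^2 - q - 42)/(q^2 - 16*q + 64)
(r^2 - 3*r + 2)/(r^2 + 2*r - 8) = (r - 1)/(r + 4)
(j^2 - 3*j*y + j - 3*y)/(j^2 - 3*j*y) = (j + 1)/j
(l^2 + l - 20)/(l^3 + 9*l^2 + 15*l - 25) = (l - 4)/(l^2 + 4*l - 5)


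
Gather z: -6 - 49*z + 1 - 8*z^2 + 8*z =-8*z^2 - 41*z - 5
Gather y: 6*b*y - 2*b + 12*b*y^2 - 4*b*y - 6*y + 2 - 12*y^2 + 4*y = -2*b + y^2*(12*b - 12) + y*(2*b - 2) + 2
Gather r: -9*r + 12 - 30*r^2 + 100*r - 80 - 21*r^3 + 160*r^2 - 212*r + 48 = -21*r^3 + 130*r^2 - 121*r - 20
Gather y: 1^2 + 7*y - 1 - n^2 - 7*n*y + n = -n^2 + n + y*(7 - 7*n)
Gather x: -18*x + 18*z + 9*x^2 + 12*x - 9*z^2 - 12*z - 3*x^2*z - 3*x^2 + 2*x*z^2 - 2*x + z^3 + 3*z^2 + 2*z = x^2*(6 - 3*z) + x*(2*z^2 - 8) + z^3 - 6*z^2 + 8*z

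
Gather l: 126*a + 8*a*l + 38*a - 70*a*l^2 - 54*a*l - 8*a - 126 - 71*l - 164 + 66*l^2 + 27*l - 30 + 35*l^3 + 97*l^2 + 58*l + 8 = 156*a + 35*l^3 + l^2*(163 - 70*a) + l*(14 - 46*a) - 312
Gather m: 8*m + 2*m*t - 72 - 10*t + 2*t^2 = m*(2*t + 8) + 2*t^2 - 10*t - 72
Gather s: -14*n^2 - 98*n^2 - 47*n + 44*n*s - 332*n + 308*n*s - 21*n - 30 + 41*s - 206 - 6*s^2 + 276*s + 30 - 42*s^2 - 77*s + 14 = -112*n^2 - 400*n - 48*s^2 + s*(352*n + 240) - 192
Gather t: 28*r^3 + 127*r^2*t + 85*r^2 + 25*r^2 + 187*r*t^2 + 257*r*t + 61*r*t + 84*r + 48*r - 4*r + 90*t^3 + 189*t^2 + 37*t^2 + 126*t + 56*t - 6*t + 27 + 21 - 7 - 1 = 28*r^3 + 110*r^2 + 128*r + 90*t^3 + t^2*(187*r + 226) + t*(127*r^2 + 318*r + 176) + 40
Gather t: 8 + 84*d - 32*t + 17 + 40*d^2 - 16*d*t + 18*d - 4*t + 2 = 40*d^2 + 102*d + t*(-16*d - 36) + 27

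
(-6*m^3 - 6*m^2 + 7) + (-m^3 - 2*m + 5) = -7*m^3 - 6*m^2 - 2*m + 12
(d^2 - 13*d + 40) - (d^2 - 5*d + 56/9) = 304/9 - 8*d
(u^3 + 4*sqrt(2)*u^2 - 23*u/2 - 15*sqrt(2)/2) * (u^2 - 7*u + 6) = u^5 - 7*u^4 + 4*sqrt(2)*u^4 - 28*sqrt(2)*u^3 - 11*u^3/2 + 33*sqrt(2)*u^2/2 + 161*u^2/2 - 69*u + 105*sqrt(2)*u/2 - 45*sqrt(2)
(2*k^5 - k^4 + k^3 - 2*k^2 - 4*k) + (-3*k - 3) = 2*k^5 - k^4 + k^3 - 2*k^2 - 7*k - 3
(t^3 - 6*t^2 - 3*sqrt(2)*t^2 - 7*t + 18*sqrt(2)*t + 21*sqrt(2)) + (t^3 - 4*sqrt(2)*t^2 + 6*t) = 2*t^3 - 7*sqrt(2)*t^2 - 6*t^2 - t + 18*sqrt(2)*t + 21*sqrt(2)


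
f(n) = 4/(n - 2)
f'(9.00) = -0.08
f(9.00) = 0.57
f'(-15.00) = -0.01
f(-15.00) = -0.24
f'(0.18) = -1.21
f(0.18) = -2.20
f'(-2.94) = -0.16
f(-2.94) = -0.81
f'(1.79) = -90.70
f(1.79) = -19.05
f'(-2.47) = -0.20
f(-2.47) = -0.89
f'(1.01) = -4.08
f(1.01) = -4.04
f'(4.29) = -0.76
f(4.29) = 1.75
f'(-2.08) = -0.24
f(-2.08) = -0.98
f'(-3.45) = -0.13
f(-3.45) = -0.73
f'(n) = -4/(n - 2)^2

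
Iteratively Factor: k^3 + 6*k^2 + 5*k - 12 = (k + 4)*(k^2 + 2*k - 3) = (k + 3)*(k + 4)*(k - 1)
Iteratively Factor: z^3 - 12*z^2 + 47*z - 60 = (z - 5)*(z^2 - 7*z + 12) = (z - 5)*(z - 3)*(z - 4)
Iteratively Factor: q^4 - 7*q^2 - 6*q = (q + 2)*(q^3 - 2*q^2 - 3*q) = (q + 1)*(q + 2)*(q^2 - 3*q) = (q - 3)*(q + 1)*(q + 2)*(q)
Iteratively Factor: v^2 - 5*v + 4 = (v - 1)*(v - 4)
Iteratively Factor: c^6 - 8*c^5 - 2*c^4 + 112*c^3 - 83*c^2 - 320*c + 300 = (c + 3)*(c^5 - 11*c^4 + 31*c^3 + 19*c^2 - 140*c + 100) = (c - 5)*(c + 3)*(c^4 - 6*c^3 + c^2 + 24*c - 20) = (c - 5)*(c - 1)*(c + 3)*(c^3 - 5*c^2 - 4*c + 20) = (c - 5)*(c - 1)*(c + 2)*(c + 3)*(c^2 - 7*c + 10) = (c - 5)^2*(c - 1)*(c + 2)*(c + 3)*(c - 2)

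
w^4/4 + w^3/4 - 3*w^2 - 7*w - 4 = (w/4 + 1/4)*(w - 4)*(w + 2)^2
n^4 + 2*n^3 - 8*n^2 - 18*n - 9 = (n - 3)*(n + 1)^2*(n + 3)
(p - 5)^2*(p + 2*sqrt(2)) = p^3 - 10*p^2 + 2*sqrt(2)*p^2 - 20*sqrt(2)*p + 25*p + 50*sqrt(2)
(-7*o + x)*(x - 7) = -7*o*x + 49*o + x^2 - 7*x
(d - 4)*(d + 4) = d^2 - 16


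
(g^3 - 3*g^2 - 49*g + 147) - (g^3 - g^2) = -2*g^2 - 49*g + 147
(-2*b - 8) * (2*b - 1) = -4*b^2 - 14*b + 8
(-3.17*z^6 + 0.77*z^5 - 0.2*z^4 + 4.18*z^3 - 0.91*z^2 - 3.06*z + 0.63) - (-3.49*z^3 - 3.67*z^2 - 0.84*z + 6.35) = -3.17*z^6 + 0.77*z^5 - 0.2*z^4 + 7.67*z^3 + 2.76*z^2 - 2.22*z - 5.72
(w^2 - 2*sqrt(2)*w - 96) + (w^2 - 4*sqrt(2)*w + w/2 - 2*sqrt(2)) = 2*w^2 - 6*sqrt(2)*w + w/2 - 96 - 2*sqrt(2)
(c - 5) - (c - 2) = -3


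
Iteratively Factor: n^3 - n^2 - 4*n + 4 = (n - 1)*(n^2 - 4) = (n - 1)*(n + 2)*(n - 2)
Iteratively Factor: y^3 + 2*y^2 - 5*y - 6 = (y - 2)*(y^2 + 4*y + 3) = (y - 2)*(y + 1)*(y + 3)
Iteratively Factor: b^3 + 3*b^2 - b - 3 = (b + 1)*(b^2 + 2*b - 3) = (b - 1)*(b + 1)*(b + 3)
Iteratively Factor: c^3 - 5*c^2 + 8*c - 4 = (c - 2)*(c^2 - 3*c + 2) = (c - 2)*(c - 1)*(c - 2)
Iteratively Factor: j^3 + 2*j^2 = (j)*(j^2 + 2*j) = j*(j + 2)*(j)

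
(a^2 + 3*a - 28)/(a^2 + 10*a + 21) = (a - 4)/(a + 3)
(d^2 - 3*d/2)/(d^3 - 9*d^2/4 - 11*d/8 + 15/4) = 4*d/(4*d^2 - 3*d - 10)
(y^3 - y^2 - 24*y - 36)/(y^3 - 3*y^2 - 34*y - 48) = (y - 6)/(y - 8)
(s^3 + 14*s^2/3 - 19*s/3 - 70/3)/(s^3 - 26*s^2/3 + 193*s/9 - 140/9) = 3*(s^2 + 7*s + 10)/(3*s^2 - 19*s + 20)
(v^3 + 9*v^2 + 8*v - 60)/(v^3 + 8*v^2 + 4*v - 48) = (v + 5)/(v + 4)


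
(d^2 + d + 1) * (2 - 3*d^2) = -3*d^4 - 3*d^3 - d^2 + 2*d + 2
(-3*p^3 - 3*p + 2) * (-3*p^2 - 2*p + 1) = 9*p^5 + 6*p^4 + 6*p^3 - 7*p + 2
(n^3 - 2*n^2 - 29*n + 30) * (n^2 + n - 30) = n^5 - n^4 - 61*n^3 + 61*n^2 + 900*n - 900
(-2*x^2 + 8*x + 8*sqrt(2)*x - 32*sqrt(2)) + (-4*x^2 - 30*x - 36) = -6*x^2 - 22*x + 8*sqrt(2)*x - 32*sqrt(2) - 36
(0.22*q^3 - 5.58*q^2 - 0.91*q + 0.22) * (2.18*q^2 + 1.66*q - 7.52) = 0.4796*q^5 - 11.7992*q^4 - 12.901*q^3 + 40.9306*q^2 + 7.2084*q - 1.6544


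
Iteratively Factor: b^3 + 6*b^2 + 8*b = (b + 4)*(b^2 + 2*b) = b*(b + 4)*(b + 2)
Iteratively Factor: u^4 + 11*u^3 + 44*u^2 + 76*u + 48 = (u + 2)*(u^3 + 9*u^2 + 26*u + 24) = (u + 2)*(u + 3)*(u^2 + 6*u + 8) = (u + 2)*(u + 3)*(u + 4)*(u + 2)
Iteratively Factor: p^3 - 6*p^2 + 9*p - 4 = (p - 1)*(p^2 - 5*p + 4) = (p - 1)^2*(p - 4)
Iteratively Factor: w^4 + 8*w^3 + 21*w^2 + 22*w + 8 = (w + 4)*(w^3 + 4*w^2 + 5*w + 2) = (w + 2)*(w + 4)*(w^2 + 2*w + 1) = (w + 1)*(w + 2)*(w + 4)*(w + 1)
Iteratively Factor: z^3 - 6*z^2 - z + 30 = (z + 2)*(z^2 - 8*z + 15) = (z - 5)*(z + 2)*(z - 3)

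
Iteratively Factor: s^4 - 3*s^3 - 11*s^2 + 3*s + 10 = (s - 5)*(s^3 + 2*s^2 - s - 2) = (s - 5)*(s - 1)*(s^2 + 3*s + 2) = (s - 5)*(s - 1)*(s + 2)*(s + 1)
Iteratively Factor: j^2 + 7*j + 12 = (j + 3)*(j + 4)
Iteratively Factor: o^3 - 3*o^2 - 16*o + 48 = (o + 4)*(o^2 - 7*o + 12) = (o - 3)*(o + 4)*(o - 4)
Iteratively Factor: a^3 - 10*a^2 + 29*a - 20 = (a - 1)*(a^2 - 9*a + 20) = (a - 5)*(a - 1)*(a - 4)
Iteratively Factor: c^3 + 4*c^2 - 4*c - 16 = (c + 2)*(c^2 + 2*c - 8) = (c - 2)*(c + 2)*(c + 4)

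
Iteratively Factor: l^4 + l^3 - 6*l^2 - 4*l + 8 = (l - 2)*(l^3 + 3*l^2 - 4) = (l - 2)*(l - 1)*(l^2 + 4*l + 4) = (l - 2)*(l - 1)*(l + 2)*(l + 2)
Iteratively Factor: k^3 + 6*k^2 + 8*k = (k + 4)*(k^2 + 2*k) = (k + 2)*(k + 4)*(k)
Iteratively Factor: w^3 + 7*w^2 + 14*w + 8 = (w + 4)*(w^2 + 3*w + 2) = (w + 2)*(w + 4)*(w + 1)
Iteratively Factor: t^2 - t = (t - 1)*(t)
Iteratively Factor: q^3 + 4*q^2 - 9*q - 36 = (q - 3)*(q^2 + 7*q + 12) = (q - 3)*(q + 3)*(q + 4)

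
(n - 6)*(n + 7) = n^2 + n - 42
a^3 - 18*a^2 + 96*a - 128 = (a - 8)^2*(a - 2)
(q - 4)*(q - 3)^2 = q^3 - 10*q^2 + 33*q - 36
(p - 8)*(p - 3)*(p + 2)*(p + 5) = p^4 - 4*p^3 - 43*p^2 + 58*p + 240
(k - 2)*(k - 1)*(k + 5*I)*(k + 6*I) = k^4 - 3*k^3 + 11*I*k^3 - 28*k^2 - 33*I*k^2 + 90*k + 22*I*k - 60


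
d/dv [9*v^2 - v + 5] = 18*v - 1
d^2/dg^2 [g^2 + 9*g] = 2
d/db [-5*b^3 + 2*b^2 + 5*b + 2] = -15*b^2 + 4*b + 5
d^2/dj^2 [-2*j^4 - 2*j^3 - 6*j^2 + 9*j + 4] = -24*j^2 - 12*j - 12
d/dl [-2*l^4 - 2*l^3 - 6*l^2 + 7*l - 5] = -8*l^3 - 6*l^2 - 12*l + 7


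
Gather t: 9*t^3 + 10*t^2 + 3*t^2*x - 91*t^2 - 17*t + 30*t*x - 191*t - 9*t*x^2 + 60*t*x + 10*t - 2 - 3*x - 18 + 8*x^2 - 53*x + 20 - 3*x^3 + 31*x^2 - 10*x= 9*t^3 + t^2*(3*x - 81) + t*(-9*x^2 + 90*x - 198) - 3*x^3 + 39*x^2 - 66*x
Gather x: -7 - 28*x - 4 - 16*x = -44*x - 11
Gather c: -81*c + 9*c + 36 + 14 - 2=48 - 72*c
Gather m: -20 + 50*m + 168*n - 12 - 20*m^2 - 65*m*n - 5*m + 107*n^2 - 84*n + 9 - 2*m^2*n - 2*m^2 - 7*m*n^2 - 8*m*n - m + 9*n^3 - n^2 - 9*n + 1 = m^2*(-2*n - 22) + m*(-7*n^2 - 73*n + 44) + 9*n^3 + 106*n^2 + 75*n - 22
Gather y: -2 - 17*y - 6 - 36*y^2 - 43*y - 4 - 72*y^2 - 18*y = -108*y^2 - 78*y - 12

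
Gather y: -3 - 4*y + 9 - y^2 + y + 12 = -y^2 - 3*y + 18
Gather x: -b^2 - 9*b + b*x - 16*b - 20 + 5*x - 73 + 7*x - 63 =-b^2 - 25*b + x*(b + 12) - 156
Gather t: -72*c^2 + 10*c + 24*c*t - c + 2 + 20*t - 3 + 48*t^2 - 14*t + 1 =-72*c^2 + 9*c + 48*t^2 + t*(24*c + 6)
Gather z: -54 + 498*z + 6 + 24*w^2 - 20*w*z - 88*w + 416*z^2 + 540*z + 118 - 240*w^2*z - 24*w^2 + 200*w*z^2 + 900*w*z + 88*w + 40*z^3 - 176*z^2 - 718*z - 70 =40*z^3 + z^2*(200*w + 240) + z*(-240*w^2 + 880*w + 320)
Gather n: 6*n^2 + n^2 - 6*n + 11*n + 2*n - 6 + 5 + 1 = 7*n^2 + 7*n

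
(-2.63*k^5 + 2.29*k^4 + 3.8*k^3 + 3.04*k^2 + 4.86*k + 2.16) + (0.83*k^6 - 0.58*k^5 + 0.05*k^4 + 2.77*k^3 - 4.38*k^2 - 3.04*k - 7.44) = 0.83*k^6 - 3.21*k^5 + 2.34*k^4 + 6.57*k^3 - 1.34*k^2 + 1.82*k - 5.28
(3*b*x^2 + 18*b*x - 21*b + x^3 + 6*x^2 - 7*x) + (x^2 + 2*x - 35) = 3*b*x^2 + 18*b*x - 21*b + x^3 + 7*x^2 - 5*x - 35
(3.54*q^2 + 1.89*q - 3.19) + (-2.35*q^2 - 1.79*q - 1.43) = 1.19*q^2 + 0.0999999999999999*q - 4.62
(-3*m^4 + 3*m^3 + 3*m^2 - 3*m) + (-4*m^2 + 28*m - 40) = -3*m^4 + 3*m^3 - m^2 + 25*m - 40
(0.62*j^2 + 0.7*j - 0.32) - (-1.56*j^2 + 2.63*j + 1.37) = 2.18*j^2 - 1.93*j - 1.69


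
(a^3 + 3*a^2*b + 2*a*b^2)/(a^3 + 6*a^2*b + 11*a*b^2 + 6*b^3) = a/(a + 3*b)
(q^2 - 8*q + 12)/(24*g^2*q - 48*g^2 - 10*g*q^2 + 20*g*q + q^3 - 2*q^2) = (q - 6)/(24*g^2 - 10*g*q + q^2)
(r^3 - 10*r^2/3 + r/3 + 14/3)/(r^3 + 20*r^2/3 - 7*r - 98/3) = (r^2 - r - 2)/(r^2 + 9*r + 14)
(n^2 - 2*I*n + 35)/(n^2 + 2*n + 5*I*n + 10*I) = (n - 7*I)/(n + 2)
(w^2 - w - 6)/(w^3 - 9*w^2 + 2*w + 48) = 1/(w - 8)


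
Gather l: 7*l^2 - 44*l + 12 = 7*l^2 - 44*l + 12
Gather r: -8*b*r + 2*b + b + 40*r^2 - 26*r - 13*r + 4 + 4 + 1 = 3*b + 40*r^2 + r*(-8*b - 39) + 9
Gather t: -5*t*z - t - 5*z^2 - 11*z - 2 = t*(-5*z - 1) - 5*z^2 - 11*z - 2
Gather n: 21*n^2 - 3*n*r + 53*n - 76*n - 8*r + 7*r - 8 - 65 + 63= 21*n^2 + n*(-3*r - 23) - r - 10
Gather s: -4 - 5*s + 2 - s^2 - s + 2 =-s^2 - 6*s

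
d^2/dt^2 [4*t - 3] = 0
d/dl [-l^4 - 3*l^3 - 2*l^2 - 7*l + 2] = -4*l^3 - 9*l^2 - 4*l - 7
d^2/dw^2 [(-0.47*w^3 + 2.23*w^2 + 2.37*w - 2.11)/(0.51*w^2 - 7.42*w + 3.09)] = (3.5527136788005e-15*w^4 - 32.161264*w^3 + 40.277988*w^2 - 1.42696800000004*w - 74.425412)/(0.132651*w^6 - 5.789826*w^5 + 86.647419*w^4 - 478.677556*w^3 + 524.981421*w^2 - 212.540706*w + 29.503629)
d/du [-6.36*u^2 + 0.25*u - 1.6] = 0.25 - 12.72*u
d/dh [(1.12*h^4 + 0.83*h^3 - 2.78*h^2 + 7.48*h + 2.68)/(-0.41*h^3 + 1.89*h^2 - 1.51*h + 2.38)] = (-0.4592*h^6 + 4.2336*h^5 - 4.6447*h^4 + 14.2894*h^3 - 0.716800000000003*h^2 - 23.3632*h + 21.8492)/(0.1681*h^6 - 1.5498*h^5 + 4.8103*h^4 - 7.6594*h^3 + 11.2765*h^2 - 7.1876*h + 5.6644)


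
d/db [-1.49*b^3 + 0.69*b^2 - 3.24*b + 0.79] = -4.47*b^2 + 1.38*b - 3.24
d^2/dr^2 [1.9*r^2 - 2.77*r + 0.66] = 3.80000000000000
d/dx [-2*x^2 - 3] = -4*x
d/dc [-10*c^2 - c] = -20*c - 1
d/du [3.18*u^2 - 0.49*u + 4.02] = 6.36*u - 0.49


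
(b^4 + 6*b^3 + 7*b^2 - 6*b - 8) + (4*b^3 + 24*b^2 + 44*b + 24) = b^4 + 10*b^3 + 31*b^2 + 38*b + 16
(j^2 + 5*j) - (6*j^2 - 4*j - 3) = -5*j^2 + 9*j + 3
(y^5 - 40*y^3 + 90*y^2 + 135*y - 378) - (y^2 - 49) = y^5 - 40*y^3 + 89*y^2 + 135*y - 329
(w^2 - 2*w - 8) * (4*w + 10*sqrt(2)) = 4*w^3 - 8*w^2 + 10*sqrt(2)*w^2 - 32*w - 20*sqrt(2)*w - 80*sqrt(2)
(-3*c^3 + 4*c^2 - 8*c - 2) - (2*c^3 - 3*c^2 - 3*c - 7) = -5*c^3 + 7*c^2 - 5*c + 5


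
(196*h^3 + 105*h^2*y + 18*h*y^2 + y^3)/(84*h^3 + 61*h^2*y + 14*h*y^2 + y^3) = (7*h + y)/(3*h + y)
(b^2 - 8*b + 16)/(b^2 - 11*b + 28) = (b - 4)/(b - 7)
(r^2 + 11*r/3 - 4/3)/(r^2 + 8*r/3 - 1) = (r + 4)/(r + 3)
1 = 1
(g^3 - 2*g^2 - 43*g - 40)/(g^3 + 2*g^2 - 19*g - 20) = (g - 8)/(g - 4)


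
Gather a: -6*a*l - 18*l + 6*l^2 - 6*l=-6*a*l + 6*l^2 - 24*l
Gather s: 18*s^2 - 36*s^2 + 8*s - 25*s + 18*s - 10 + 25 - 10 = -18*s^2 + s + 5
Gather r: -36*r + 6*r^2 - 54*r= 6*r^2 - 90*r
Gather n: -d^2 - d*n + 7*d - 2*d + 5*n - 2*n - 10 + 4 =-d^2 + 5*d + n*(3 - d) - 6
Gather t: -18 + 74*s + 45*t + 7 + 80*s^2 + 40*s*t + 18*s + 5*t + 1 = 80*s^2 + 92*s + t*(40*s + 50) - 10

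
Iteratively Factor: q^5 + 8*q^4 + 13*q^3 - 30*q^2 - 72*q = (q)*(q^4 + 8*q^3 + 13*q^2 - 30*q - 72) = q*(q + 3)*(q^3 + 5*q^2 - 2*q - 24) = q*(q + 3)*(q + 4)*(q^2 + q - 6) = q*(q + 3)^2*(q + 4)*(q - 2)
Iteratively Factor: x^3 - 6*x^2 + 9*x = (x - 3)*(x^2 - 3*x) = (x - 3)^2*(x)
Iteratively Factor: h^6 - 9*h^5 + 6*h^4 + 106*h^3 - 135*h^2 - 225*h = (h - 5)*(h^5 - 4*h^4 - 14*h^3 + 36*h^2 + 45*h) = h*(h - 5)*(h^4 - 4*h^3 - 14*h^2 + 36*h + 45) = h*(h - 5)*(h - 3)*(h^3 - h^2 - 17*h - 15) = h*(h - 5)^2*(h - 3)*(h^2 + 4*h + 3) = h*(h - 5)^2*(h - 3)*(h + 1)*(h + 3)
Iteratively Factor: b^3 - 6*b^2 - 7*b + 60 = (b - 5)*(b^2 - b - 12) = (b - 5)*(b + 3)*(b - 4)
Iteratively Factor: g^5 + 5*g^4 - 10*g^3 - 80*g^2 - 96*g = (g - 4)*(g^4 + 9*g^3 + 26*g^2 + 24*g) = (g - 4)*(g + 2)*(g^3 + 7*g^2 + 12*g) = (g - 4)*(g + 2)*(g + 4)*(g^2 + 3*g) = (g - 4)*(g + 2)*(g + 3)*(g + 4)*(g)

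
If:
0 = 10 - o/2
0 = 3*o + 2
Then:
No Solution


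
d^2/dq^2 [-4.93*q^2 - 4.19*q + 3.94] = -9.86000000000000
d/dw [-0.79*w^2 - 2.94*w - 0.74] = -1.58*w - 2.94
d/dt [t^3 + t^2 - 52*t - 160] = 3*t^2 + 2*t - 52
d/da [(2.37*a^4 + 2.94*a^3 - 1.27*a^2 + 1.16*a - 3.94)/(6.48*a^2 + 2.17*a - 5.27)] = (30.7152*a^5 + 34.4799*a^4 - 37.2*a^3 - 56.7541*a^2 + 64.4482*a + 2.4366)/(41.9904*a^4 + 28.1232*a^3 - 63.5903*a^2 - 22.8718*a + 27.7729)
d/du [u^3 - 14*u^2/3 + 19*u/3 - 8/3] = 3*u^2 - 28*u/3 + 19/3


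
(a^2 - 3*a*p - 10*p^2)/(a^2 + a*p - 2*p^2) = (-a + 5*p)/(-a + p)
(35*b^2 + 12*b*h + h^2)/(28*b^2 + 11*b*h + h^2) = (5*b + h)/(4*b + h)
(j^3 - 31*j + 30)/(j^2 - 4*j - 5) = (j^2 + 5*j - 6)/(j + 1)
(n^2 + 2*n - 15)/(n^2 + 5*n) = (n - 3)/n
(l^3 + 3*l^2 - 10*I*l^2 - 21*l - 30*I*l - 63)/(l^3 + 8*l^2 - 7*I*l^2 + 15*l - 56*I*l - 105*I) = (l - 3*I)/(l + 5)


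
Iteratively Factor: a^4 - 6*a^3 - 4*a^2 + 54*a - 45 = (a - 3)*(a^3 - 3*a^2 - 13*a + 15) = (a - 5)*(a - 3)*(a^2 + 2*a - 3) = (a - 5)*(a - 3)*(a + 3)*(a - 1)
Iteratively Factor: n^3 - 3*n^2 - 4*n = (n + 1)*(n^2 - 4*n) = (n - 4)*(n + 1)*(n)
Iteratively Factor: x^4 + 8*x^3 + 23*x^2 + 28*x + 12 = (x + 2)*(x^3 + 6*x^2 + 11*x + 6) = (x + 1)*(x + 2)*(x^2 + 5*x + 6) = (x + 1)*(x + 2)*(x + 3)*(x + 2)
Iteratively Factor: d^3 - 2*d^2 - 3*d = (d)*(d^2 - 2*d - 3) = d*(d + 1)*(d - 3)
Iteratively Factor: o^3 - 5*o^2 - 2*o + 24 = (o - 4)*(o^2 - o - 6) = (o - 4)*(o - 3)*(o + 2)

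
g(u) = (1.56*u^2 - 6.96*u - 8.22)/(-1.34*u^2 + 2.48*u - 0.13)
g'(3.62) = -1.73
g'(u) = (2.68*u - 2.48)*(1.56*u^2 - 6.96*u - 8.22)/(-1.34*u^2 + 2.48*u - 0.13)^2 + (3.12*u - 6.96)/(-1.34*u^2 + 2.48*u - 0.13) = (-5.4576*u^2 - 22.4352*u + 21.2904)/(1.7956*u^4 - 6.6464*u^3 + 6.4988*u^2 - 0.6448*u + 0.0169)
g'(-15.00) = -0.01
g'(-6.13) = -0.01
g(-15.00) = -1.32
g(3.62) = 1.49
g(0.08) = -146.54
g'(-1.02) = 2.34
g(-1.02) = -0.12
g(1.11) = -14.43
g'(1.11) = -10.95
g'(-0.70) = 5.39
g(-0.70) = 1.02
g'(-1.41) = 1.06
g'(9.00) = -0.08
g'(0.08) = 5437.59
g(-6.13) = -1.42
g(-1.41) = -0.75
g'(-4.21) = 0.02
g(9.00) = -0.64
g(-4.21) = -1.42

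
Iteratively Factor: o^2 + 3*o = (o + 3)*(o)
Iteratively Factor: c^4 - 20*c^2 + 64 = (c - 2)*(c^3 + 2*c^2 - 16*c - 32) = (c - 2)*(c + 2)*(c^2 - 16) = (c - 2)*(c + 2)*(c + 4)*(c - 4)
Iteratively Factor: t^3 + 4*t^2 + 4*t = (t + 2)*(t^2 + 2*t) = t*(t + 2)*(t + 2)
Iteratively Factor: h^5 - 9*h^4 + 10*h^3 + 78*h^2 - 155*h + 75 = (h - 1)*(h^4 - 8*h^3 + 2*h^2 + 80*h - 75) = (h - 1)*(h + 3)*(h^3 - 11*h^2 + 35*h - 25) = (h - 5)*(h - 1)*(h + 3)*(h^2 - 6*h + 5) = (h - 5)^2*(h - 1)*(h + 3)*(h - 1)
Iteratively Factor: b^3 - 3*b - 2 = (b - 2)*(b^2 + 2*b + 1) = (b - 2)*(b + 1)*(b + 1)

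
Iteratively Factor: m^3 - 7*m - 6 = (m - 3)*(m^2 + 3*m + 2) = (m - 3)*(m + 1)*(m + 2)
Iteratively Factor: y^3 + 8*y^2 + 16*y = (y + 4)*(y^2 + 4*y) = y*(y + 4)*(y + 4)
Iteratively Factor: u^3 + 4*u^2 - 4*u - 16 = (u + 2)*(u^2 + 2*u - 8) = (u - 2)*(u + 2)*(u + 4)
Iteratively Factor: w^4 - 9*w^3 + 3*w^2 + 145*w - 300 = (w + 4)*(w^3 - 13*w^2 + 55*w - 75) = (w - 5)*(w + 4)*(w^2 - 8*w + 15) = (w - 5)*(w - 3)*(w + 4)*(w - 5)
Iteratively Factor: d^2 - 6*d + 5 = (d - 5)*(d - 1)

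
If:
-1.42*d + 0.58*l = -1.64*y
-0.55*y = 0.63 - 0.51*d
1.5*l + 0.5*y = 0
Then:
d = -21.10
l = 6.90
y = -20.71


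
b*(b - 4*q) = b^2 - 4*b*q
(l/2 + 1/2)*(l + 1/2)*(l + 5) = l^3/2 + 13*l^2/4 + 4*l + 5/4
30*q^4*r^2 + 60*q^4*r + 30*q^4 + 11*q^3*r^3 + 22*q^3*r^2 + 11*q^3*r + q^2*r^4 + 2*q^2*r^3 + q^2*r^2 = (5*q + r)*(6*q + r)*(q*r + q)^2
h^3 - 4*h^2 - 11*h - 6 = (h - 6)*(h + 1)^2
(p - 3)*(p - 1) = p^2 - 4*p + 3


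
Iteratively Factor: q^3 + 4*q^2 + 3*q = (q + 3)*(q^2 + q) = (q + 1)*(q + 3)*(q)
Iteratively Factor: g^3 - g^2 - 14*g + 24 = (g - 2)*(g^2 + g - 12) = (g - 3)*(g - 2)*(g + 4)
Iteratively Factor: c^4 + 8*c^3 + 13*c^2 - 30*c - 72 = (c + 4)*(c^3 + 4*c^2 - 3*c - 18) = (c + 3)*(c + 4)*(c^2 + c - 6) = (c + 3)^2*(c + 4)*(c - 2)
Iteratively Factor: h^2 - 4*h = (h)*(h - 4)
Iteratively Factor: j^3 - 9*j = (j + 3)*(j^2 - 3*j) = j*(j + 3)*(j - 3)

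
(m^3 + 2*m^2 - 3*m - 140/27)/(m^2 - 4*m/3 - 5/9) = (9*m^2 + 33*m + 28)/(3*(3*m + 1))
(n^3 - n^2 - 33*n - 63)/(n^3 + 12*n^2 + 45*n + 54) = (n - 7)/(n + 6)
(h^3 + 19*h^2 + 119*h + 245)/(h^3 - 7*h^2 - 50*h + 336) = (h^2 + 12*h + 35)/(h^2 - 14*h + 48)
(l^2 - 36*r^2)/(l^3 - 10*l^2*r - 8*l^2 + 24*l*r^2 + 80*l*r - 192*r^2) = (-l - 6*r)/(-l^2 + 4*l*r + 8*l - 32*r)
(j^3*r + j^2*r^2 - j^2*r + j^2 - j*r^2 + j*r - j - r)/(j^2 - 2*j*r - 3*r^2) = (-j^2*r + j*r - j + 1)/(-j + 3*r)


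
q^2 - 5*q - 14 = (q - 7)*(q + 2)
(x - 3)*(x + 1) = x^2 - 2*x - 3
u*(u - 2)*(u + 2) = u^3 - 4*u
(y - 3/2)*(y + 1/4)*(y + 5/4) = y^3 - 31*y/16 - 15/32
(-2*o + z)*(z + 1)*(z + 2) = -2*o*z^2 - 6*o*z - 4*o + z^3 + 3*z^2 + 2*z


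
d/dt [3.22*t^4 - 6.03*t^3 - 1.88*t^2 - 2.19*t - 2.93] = 12.88*t^3 - 18.09*t^2 - 3.76*t - 2.19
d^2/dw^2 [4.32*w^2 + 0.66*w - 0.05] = 8.64000000000000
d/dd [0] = 0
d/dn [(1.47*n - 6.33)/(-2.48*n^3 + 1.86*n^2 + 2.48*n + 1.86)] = (7.2912*n^3 - 49.8294*n^2 + 23.5476*n + 18.4326)/(6.1504*n^6 - 9.2256*n^5 - 8.8412*n^4 + 13.0696*n^2 + 9.2256*n + 3.4596)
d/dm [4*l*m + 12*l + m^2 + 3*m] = 4*l + 2*m + 3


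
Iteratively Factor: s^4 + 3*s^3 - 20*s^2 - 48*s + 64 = (s - 1)*(s^3 + 4*s^2 - 16*s - 64) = (s - 4)*(s - 1)*(s^2 + 8*s + 16) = (s - 4)*(s - 1)*(s + 4)*(s + 4)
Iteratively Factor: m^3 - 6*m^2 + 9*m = (m)*(m^2 - 6*m + 9) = m*(m - 3)*(m - 3)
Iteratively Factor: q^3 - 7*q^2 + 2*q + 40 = (q - 4)*(q^2 - 3*q - 10) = (q - 5)*(q - 4)*(q + 2)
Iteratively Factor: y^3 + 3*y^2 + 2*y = (y + 2)*(y^2 + y) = (y + 1)*(y + 2)*(y)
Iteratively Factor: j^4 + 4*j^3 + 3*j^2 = (j)*(j^3 + 4*j^2 + 3*j) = j*(j + 3)*(j^2 + j) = j^2*(j + 3)*(j + 1)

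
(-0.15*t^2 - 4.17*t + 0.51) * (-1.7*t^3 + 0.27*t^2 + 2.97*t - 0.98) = 0.255*t^5 + 7.0485*t^4 - 2.4384*t^3 - 12.1002*t^2 + 5.6013*t - 0.4998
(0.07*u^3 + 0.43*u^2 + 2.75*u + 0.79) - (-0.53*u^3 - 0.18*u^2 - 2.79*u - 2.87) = 0.6*u^3 + 0.61*u^2 + 5.54*u + 3.66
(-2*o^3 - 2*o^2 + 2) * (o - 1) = -2*o^4 + 2*o^2 + 2*o - 2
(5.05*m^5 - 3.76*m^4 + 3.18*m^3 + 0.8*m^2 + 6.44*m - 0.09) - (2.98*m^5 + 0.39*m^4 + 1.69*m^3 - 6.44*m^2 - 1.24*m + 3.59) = 2.07*m^5 - 4.15*m^4 + 1.49*m^3 + 7.24*m^2 + 7.68*m - 3.68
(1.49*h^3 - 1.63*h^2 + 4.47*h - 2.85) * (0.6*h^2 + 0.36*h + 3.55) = 0.894*h^5 - 0.4416*h^4 + 7.3847*h^3 - 5.8873*h^2 + 14.8425*h - 10.1175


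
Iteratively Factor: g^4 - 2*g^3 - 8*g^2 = (g)*(g^3 - 2*g^2 - 8*g) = g*(g + 2)*(g^2 - 4*g) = g^2*(g + 2)*(g - 4)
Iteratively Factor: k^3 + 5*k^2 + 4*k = (k + 4)*(k^2 + k) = (k + 1)*(k + 4)*(k)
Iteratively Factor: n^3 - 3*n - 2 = (n + 1)*(n^2 - n - 2) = (n - 2)*(n + 1)*(n + 1)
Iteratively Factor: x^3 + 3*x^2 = (x)*(x^2 + 3*x) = x*(x + 3)*(x)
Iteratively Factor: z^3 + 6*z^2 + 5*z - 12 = (z + 3)*(z^2 + 3*z - 4) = (z + 3)*(z + 4)*(z - 1)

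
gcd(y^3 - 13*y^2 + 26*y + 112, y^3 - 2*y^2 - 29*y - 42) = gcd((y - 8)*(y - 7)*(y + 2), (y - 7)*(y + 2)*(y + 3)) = y^2 - 5*y - 14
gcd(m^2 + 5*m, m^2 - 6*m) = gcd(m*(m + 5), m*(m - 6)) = m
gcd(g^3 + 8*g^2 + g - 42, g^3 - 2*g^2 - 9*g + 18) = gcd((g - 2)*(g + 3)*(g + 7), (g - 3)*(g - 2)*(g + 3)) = g^2 + g - 6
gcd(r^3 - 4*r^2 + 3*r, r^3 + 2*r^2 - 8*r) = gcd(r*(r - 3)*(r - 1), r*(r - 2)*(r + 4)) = r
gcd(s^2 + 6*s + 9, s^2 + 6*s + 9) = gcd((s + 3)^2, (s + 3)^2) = s^2 + 6*s + 9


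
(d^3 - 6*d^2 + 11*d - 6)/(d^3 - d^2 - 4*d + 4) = (d - 3)/(d + 2)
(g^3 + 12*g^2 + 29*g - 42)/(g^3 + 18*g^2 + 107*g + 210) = (g - 1)/(g + 5)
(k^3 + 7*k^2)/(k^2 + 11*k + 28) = k^2/(k + 4)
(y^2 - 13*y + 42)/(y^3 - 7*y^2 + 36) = (y - 7)/(y^2 - y - 6)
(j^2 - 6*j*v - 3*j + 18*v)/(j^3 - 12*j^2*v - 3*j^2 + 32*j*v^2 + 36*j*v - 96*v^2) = (j - 6*v)/(j^2 - 12*j*v + 32*v^2)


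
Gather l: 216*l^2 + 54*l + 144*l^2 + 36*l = 360*l^2 + 90*l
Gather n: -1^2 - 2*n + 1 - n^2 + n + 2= -n^2 - n + 2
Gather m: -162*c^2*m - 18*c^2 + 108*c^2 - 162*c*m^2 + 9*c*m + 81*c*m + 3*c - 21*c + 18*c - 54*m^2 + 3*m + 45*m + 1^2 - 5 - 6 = 90*c^2 + m^2*(-162*c - 54) + m*(-162*c^2 + 90*c + 48) - 10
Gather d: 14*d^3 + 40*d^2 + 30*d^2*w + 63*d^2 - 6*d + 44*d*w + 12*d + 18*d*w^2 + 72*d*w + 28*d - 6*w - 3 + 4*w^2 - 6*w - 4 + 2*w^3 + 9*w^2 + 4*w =14*d^3 + d^2*(30*w + 103) + d*(18*w^2 + 116*w + 34) + 2*w^3 + 13*w^2 - 8*w - 7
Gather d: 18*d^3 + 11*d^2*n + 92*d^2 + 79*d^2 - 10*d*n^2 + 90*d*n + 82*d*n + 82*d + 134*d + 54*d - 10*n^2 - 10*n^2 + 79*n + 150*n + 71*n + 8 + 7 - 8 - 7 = 18*d^3 + d^2*(11*n + 171) + d*(-10*n^2 + 172*n + 270) - 20*n^2 + 300*n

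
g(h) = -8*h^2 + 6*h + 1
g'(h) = 6 - 16*h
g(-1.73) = -33.32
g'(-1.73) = 33.68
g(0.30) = 2.08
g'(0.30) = 1.20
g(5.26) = -188.78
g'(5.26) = -78.16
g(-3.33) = -107.69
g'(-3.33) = 59.28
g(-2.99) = -88.46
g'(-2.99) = 53.84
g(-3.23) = -101.84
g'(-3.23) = 57.68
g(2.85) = -46.88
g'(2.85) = -39.60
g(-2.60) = -68.68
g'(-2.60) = 47.60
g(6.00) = -251.00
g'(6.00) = -90.00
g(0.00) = 1.00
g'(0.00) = 6.00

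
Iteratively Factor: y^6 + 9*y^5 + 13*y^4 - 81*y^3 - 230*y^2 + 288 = (y - 1)*(y^5 + 10*y^4 + 23*y^3 - 58*y^2 - 288*y - 288) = (y - 3)*(y - 1)*(y^4 + 13*y^3 + 62*y^2 + 128*y + 96) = (y - 3)*(y - 1)*(y + 2)*(y^3 + 11*y^2 + 40*y + 48) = (y - 3)*(y - 1)*(y + 2)*(y + 3)*(y^2 + 8*y + 16) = (y - 3)*(y - 1)*(y + 2)*(y + 3)*(y + 4)*(y + 4)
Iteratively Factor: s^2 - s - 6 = (s - 3)*(s + 2)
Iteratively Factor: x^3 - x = (x)*(x^2 - 1) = x*(x - 1)*(x + 1)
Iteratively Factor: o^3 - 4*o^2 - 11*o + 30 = (o - 5)*(o^2 + o - 6) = (o - 5)*(o + 3)*(o - 2)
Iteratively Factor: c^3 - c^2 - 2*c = (c)*(c^2 - c - 2) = c*(c + 1)*(c - 2)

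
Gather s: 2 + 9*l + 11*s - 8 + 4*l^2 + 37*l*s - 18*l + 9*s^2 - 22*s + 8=4*l^2 - 9*l + 9*s^2 + s*(37*l - 11) + 2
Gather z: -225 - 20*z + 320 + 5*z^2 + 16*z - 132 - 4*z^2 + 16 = z^2 - 4*z - 21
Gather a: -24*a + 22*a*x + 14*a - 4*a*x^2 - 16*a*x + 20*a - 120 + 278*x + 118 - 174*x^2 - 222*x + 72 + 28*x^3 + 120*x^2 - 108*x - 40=a*(-4*x^2 + 6*x + 10) + 28*x^3 - 54*x^2 - 52*x + 30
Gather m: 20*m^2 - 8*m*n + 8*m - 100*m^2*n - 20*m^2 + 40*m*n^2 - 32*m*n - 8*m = -100*m^2*n + m*(40*n^2 - 40*n)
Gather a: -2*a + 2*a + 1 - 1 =0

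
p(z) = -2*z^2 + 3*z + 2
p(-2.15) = -13.70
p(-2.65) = -20.00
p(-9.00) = -187.00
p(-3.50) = -33.00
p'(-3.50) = 17.00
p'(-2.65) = 13.60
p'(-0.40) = 4.60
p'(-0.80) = 6.20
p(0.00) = 2.00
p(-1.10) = -3.72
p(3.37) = -10.60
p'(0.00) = 3.00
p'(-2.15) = 11.60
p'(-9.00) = 39.00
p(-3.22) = -28.40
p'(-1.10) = 7.40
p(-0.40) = 0.48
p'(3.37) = -10.48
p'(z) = 3 - 4*z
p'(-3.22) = 15.88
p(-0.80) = -1.68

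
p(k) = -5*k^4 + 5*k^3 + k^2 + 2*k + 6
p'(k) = -20*k^3 + 15*k^2 + 2*k + 2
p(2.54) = -108.65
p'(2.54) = -223.89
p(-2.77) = -392.50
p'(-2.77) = 536.63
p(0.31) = 6.82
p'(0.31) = 3.47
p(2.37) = -74.83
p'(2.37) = -175.25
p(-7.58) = -18635.49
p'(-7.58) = 9559.08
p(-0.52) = 4.16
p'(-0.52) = 7.83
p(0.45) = 7.35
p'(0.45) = 4.12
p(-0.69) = 2.32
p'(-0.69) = 14.33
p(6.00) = -5346.00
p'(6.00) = -3766.00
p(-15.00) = -269799.00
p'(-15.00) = 70847.00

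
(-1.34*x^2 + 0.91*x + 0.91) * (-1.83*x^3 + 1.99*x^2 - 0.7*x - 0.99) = 2.4522*x^5 - 4.3319*x^4 + 1.0836*x^3 + 2.5005*x^2 - 1.5379*x - 0.9009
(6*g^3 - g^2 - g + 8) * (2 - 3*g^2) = -18*g^5 + 3*g^4 + 15*g^3 - 26*g^2 - 2*g + 16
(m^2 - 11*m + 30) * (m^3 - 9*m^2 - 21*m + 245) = m^5 - 20*m^4 + 108*m^3 + 206*m^2 - 3325*m + 7350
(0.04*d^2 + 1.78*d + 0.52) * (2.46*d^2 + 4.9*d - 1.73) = 0.0984*d^4 + 4.5748*d^3 + 9.932*d^2 - 0.5314*d - 0.8996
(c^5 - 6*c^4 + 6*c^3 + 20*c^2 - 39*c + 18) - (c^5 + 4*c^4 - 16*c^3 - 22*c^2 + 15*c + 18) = -10*c^4 + 22*c^3 + 42*c^2 - 54*c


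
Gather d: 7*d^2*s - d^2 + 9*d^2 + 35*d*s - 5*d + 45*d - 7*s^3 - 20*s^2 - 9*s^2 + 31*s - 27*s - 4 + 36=d^2*(7*s + 8) + d*(35*s + 40) - 7*s^3 - 29*s^2 + 4*s + 32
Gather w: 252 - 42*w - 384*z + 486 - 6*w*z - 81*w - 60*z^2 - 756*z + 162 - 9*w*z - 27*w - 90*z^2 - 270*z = w*(-15*z - 150) - 150*z^2 - 1410*z + 900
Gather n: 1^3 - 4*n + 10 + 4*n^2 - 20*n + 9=4*n^2 - 24*n + 20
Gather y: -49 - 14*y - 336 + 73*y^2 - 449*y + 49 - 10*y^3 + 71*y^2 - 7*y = -10*y^3 + 144*y^2 - 470*y - 336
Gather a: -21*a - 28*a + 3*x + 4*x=-49*a + 7*x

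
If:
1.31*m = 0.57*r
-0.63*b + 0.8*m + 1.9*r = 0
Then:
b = 3.56839936992609*r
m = 0.435114503816794*r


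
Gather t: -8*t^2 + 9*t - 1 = -8*t^2 + 9*t - 1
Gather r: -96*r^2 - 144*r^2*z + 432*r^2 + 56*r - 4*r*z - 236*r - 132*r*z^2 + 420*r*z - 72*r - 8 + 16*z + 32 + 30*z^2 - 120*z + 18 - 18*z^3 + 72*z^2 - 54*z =r^2*(336 - 144*z) + r*(-132*z^2 + 416*z - 252) - 18*z^3 + 102*z^2 - 158*z + 42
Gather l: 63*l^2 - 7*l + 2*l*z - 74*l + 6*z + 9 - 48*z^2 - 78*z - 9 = 63*l^2 + l*(2*z - 81) - 48*z^2 - 72*z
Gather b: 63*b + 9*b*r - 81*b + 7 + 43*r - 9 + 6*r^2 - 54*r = b*(9*r - 18) + 6*r^2 - 11*r - 2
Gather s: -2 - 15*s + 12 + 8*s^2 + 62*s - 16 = 8*s^2 + 47*s - 6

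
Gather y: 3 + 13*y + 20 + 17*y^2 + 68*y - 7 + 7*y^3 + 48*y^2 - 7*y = 7*y^3 + 65*y^2 + 74*y + 16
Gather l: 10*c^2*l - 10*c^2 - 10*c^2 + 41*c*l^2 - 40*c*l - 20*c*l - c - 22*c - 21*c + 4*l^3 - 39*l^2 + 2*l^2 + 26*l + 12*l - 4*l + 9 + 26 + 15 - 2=-20*c^2 - 44*c + 4*l^3 + l^2*(41*c - 37) + l*(10*c^2 - 60*c + 34) + 48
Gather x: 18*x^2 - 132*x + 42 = 18*x^2 - 132*x + 42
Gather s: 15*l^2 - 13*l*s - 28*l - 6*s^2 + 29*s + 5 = 15*l^2 - 28*l - 6*s^2 + s*(29 - 13*l) + 5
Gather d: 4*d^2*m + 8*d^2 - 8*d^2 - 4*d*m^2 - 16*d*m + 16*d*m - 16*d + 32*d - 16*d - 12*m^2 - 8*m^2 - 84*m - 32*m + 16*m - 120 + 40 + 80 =4*d^2*m - 4*d*m^2 - 20*m^2 - 100*m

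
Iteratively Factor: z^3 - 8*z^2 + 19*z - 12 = (z - 3)*(z^2 - 5*z + 4) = (z - 3)*(z - 1)*(z - 4)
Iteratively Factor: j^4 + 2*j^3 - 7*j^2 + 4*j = (j - 1)*(j^3 + 3*j^2 - 4*j) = (j - 1)*(j + 4)*(j^2 - j) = (j - 1)^2*(j + 4)*(j)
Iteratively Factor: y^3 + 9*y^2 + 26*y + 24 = (y + 3)*(y^2 + 6*y + 8) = (y + 2)*(y + 3)*(y + 4)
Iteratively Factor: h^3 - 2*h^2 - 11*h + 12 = (h - 4)*(h^2 + 2*h - 3) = (h - 4)*(h - 1)*(h + 3)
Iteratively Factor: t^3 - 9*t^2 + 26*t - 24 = (t - 3)*(t^2 - 6*t + 8) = (t - 3)*(t - 2)*(t - 4)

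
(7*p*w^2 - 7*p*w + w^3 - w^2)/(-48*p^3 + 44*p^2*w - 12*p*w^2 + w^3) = w*(-7*p*w + 7*p - w^2 + w)/(48*p^3 - 44*p^2*w + 12*p*w^2 - w^3)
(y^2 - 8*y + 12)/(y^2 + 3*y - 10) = (y - 6)/(y + 5)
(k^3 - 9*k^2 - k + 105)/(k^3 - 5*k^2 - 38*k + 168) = (k^2 - 2*k - 15)/(k^2 + 2*k - 24)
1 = 1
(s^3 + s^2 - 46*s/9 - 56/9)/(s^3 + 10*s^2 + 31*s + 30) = (s^2 - s - 28/9)/(s^2 + 8*s + 15)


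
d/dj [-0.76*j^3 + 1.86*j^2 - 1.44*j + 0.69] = -2.28*j^2 + 3.72*j - 1.44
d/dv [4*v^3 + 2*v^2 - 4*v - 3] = 12*v^2 + 4*v - 4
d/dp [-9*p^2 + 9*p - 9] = 9 - 18*p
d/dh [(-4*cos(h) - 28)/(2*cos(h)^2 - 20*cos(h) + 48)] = 2*(sin(h)^2 - 14*cos(h) + 93)*sin(h)/(cos(h)^2 - 10*cos(h) + 24)^2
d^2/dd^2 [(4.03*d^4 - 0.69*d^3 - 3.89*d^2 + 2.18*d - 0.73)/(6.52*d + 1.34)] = (1027.901472*d^4 + 504.684512*d^3 + 50.664864*d^2 - 7.43378399999997*d - 114.1274)/(277.167808*d^3 + 170.891808*d^2 + 35.121936*d + 2.406104)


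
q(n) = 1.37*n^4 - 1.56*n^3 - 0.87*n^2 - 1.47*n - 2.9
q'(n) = 5.48*n^3 - 4.68*n^2 - 1.74*n - 1.47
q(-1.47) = 8.73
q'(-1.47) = -26.43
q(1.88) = -1.99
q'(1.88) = 15.13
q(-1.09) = 1.62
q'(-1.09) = -12.23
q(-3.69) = 323.05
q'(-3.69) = -334.11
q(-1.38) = 6.54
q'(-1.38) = -22.38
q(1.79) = -3.20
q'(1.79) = 11.85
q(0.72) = -4.62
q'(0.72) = -3.10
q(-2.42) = 64.66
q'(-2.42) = -102.33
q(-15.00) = 74444.65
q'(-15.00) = -19523.37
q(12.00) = 25566.82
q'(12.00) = 8773.17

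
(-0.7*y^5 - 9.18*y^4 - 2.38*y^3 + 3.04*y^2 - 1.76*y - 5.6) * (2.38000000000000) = -1.666*y^5 - 21.8484*y^4 - 5.6644*y^3 + 7.2352*y^2 - 4.1888*y - 13.328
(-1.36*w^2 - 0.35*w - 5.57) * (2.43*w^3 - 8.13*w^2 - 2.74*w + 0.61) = -3.3048*w^5 + 10.2063*w^4 - 6.9632*w^3 + 45.4135*w^2 + 15.0483*w - 3.3977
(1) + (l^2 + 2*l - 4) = l^2 + 2*l - 3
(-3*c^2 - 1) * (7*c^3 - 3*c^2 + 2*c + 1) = -21*c^5 + 9*c^4 - 13*c^3 - 2*c - 1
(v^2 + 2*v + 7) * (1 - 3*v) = -3*v^3 - 5*v^2 - 19*v + 7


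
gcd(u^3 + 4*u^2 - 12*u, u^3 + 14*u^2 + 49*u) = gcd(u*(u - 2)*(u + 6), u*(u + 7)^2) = u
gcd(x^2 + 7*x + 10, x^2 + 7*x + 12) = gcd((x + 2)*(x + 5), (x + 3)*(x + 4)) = 1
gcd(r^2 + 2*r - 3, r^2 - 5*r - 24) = r + 3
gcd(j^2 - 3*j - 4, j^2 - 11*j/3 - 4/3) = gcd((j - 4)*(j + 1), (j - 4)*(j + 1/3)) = j - 4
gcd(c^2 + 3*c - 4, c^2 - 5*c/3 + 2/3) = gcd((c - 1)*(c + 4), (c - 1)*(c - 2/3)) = c - 1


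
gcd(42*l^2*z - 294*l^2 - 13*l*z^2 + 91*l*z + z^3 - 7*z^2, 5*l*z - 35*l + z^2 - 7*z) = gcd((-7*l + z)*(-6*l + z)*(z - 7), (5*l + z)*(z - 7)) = z - 7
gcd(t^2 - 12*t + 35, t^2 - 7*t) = t - 7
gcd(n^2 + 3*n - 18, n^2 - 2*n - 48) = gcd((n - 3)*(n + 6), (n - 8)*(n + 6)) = n + 6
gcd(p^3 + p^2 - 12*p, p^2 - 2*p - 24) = p + 4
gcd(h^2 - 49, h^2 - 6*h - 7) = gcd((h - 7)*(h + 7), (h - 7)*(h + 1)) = h - 7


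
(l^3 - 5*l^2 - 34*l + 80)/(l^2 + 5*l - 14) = (l^2 - 3*l - 40)/(l + 7)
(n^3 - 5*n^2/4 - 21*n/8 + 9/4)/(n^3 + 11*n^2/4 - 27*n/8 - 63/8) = (4*n^2 - 11*n + 6)/(4*n^2 + 5*n - 21)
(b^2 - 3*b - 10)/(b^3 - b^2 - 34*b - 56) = (b - 5)/(b^2 - 3*b - 28)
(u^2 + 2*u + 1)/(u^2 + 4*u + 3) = (u + 1)/(u + 3)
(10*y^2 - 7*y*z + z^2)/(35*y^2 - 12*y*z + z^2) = (2*y - z)/(7*y - z)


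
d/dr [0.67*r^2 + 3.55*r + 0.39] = 1.34*r + 3.55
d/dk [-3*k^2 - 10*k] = -6*k - 10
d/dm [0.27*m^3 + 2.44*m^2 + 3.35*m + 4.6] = 0.81*m^2 + 4.88*m + 3.35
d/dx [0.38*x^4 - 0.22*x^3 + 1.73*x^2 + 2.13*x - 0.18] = 1.52*x^3 - 0.66*x^2 + 3.46*x + 2.13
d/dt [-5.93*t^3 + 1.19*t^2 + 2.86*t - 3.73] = -17.79*t^2 + 2.38*t + 2.86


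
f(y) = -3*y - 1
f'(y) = -3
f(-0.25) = -0.25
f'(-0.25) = -3.00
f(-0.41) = 0.23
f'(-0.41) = -3.00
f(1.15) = -4.45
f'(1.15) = -3.00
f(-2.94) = 7.82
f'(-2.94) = -3.00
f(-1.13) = 2.39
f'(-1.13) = -3.00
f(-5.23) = 14.69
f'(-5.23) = -3.00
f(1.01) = -4.03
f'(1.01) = -3.00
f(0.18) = -1.54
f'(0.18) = -3.00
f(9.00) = -28.00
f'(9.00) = -3.00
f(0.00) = -1.00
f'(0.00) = -3.00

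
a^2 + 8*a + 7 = (a + 1)*(a + 7)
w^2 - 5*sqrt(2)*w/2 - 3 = (w - 3*sqrt(2))*(w + sqrt(2)/2)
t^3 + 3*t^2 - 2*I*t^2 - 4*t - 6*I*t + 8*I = (t - 1)*(t + 4)*(t - 2*I)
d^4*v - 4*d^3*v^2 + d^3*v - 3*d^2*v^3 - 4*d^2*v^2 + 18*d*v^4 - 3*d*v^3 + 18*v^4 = (d - 3*v)^2*(d + 2*v)*(d*v + v)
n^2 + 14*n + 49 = (n + 7)^2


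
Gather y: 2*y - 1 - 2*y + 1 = 0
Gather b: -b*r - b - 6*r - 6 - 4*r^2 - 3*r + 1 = b*(-r - 1) - 4*r^2 - 9*r - 5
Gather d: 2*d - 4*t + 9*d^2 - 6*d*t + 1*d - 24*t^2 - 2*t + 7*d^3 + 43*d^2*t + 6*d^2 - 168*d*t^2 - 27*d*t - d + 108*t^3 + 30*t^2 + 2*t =7*d^3 + d^2*(43*t + 15) + d*(-168*t^2 - 33*t + 2) + 108*t^3 + 6*t^2 - 4*t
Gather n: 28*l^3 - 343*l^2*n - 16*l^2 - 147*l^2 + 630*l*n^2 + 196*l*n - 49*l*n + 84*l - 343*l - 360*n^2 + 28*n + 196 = 28*l^3 - 163*l^2 - 259*l + n^2*(630*l - 360) + n*(-343*l^2 + 147*l + 28) + 196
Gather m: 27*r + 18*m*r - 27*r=18*m*r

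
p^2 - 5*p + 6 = (p - 3)*(p - 2)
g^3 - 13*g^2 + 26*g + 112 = (g - 8)*(g - 7)*(g + 2)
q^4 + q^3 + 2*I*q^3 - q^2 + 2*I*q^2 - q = q*(q + 1)*(q + I)^2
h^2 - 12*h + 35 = (h - 7)*(h - 5)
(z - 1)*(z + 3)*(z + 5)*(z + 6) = z^4 + 13*z^3 + 49*z^2 + 27*z - 90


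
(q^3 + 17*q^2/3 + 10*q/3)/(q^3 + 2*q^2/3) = (q + 5)/q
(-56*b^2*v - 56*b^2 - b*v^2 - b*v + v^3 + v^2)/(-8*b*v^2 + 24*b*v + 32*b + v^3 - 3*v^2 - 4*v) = (7*b + v)/(v - 4)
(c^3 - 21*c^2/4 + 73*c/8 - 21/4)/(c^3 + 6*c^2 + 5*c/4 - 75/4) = (4*c^2 - 15*c + 14)/(2*(2*c^2 + 15*c + 25))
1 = 1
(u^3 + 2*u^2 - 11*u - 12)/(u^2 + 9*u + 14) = (u^3 + 2*u^2 - 11*u - 12)/(u^2 + 9*u + 14)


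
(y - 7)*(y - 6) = y^2 - 13*y + 42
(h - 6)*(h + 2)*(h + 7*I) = h^3 - 4*h^2 + 7*I*h^2 - 12*h - 28*I*h - 84*I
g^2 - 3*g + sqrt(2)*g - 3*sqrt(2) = (g - 3)*(g + sqrt(2))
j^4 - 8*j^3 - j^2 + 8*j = j*(j - 8)*(j - 1)*(j + 1)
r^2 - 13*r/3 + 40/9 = (r - 8/3)*(r - 5/3)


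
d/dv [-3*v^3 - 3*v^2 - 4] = 3*v*(-3*v - 2)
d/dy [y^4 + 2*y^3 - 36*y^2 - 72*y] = 4*y^3 + 6*y^2 - 72*y - 72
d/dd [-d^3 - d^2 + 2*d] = -3*d^2 - 2*d + 2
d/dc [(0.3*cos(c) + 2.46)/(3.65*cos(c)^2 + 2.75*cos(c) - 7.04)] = (1.095*cos(c)^2 + 17.958*cos(c) + 8.877)*sin(c)/(13.3225*cos(c)^4 + 20.075*cos(c)^3 - 43.8295*cos(c)^2 - 38.72*cos(c) + 49.5616)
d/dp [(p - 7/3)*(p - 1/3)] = 2*p - 8/3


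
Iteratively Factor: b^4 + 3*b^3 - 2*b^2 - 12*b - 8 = (b + 2)*(b^3 + b^2 - 4*b - 4) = (b - 2)*(b + 2)*(b^2 + 3*b + 2) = (b - 2)*(b + 2)^2*(b + 1)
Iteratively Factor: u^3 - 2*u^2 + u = (u - 1)*(u^2 - u) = u*(u - 1)*(u - 1)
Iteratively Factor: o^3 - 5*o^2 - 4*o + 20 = (o - 2)*(o^2 - 3*o - 10) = (o - 5)*(o - 2)*(o + 2)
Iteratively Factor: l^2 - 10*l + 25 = (l - 5)*(l - 5)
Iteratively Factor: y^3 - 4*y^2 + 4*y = (y - 2)*(y^2 - 2*y) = (y - 2)^2*(y)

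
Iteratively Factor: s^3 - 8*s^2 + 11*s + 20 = (s + 1)*(s^2 - 9*s + 20) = (s - 5)*(s + 1)*(s - 4)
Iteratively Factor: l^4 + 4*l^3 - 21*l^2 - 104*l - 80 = (l - 5)*(l^3 + 9*l^2 + 24*l + 16) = (l - 5)*(l + 4)*(l^2 + 5*l + 4) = (l - 5)*(l + 4)^2*(l + 1)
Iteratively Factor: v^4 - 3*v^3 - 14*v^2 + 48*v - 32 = (v - 1)*(v^3 - 2*v^2 - 16*v + 32) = (v - 1)*(v + 4)*(v^2 - 6*v + 8) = (v - 4)*(v - 1)*(v + 4)*(v - 2)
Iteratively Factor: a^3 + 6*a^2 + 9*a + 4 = (a + 1)*(a^2 + 5*a + 4) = (a + 1)^2*(a + 4)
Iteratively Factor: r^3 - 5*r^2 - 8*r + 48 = (r + 3)*(r^2 - 8*r + 16) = (r - 4)*(r + 3)*(r - 4)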